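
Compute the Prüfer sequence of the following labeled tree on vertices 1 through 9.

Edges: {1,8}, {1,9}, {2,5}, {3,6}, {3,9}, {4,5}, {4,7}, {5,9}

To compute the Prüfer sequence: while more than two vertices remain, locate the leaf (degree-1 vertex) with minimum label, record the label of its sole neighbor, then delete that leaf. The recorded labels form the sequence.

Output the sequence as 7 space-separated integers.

Step 1: leaves = {2,6,7,8}. Remove smallest leaf 2, emit neighbor 5.
Step 2: leaves = {6,7,8}. Remove smallest leaf 6, emit neighbor 3.
Step 3: leaves = {3,7,8}. Remove smallest leaf 3, emit neighbor 9.
Step 4: leaves = {7,8}. Remove smallest leaf 7, emit neighbor 4.
Step 5: leaves = {4,8}. Remove smallest leaf 4, emit neighbor 5.
Step 6: leaves = {5,8}. Remove smallest leaf 5, emit neighbor 9.
Step 7: leaves = {8,9}. Remove smallest leaf 8, emit neighbor 1.
Done: 2 vertices remain (1, 9). Sequence = [5 3 9 4 5 9 1]

Answer: 5 3 9 4 5 9 1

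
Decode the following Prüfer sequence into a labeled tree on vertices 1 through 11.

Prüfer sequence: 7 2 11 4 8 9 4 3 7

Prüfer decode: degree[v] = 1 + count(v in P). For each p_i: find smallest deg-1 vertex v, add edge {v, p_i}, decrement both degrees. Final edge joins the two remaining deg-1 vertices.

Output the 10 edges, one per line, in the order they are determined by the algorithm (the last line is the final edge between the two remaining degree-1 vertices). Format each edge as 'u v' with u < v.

Answer: 1 7
2 5
2 11
4 6
8 10
8 9
4 9
3 4
3 7
7 11

Derivation:
Initial degrees: {1:1, 2:2, 3:2, 4:3, 5:1, 6:1, 7:3, 8:2, 9:2, 10:1, 11:2}
Step 1: smallest deg-1 vertex = 1, p_1 = 7. Add edge {1,7}. Now deg[1]=0, deg[7]=2.
Step 2: smallest deg-1 vertex = 5, p_2 = 2. Add edge {2,5}. Now deg[5]=0, deg[2]=1.
Step 3: smallest deg-1 vertex = 2, p_3 = 11. Add edge {2,11}. Now deg[2]=0, deg[11]=1.
Step 4: smallest deg-1 vertex = 6, p_4 = 4. Add edge {4,6}. Now deg[6]=0, deg[4]=2.
Step 5: smallest deg-1 vertex = 10, p_5 = 8. Add edge {8,10}. Now deg[10]=0, deg[8]=1.
Step 6: smallest deg-1 vertex = 8, p_6 = 9. Add edge {8,9}. Now deg[8]=0, deg[9]=1.
Step 7: smallest deg-1 vertex = 9, p_7 = 4. Add edge {4,9}. Now deg[9]=0, deg[4]=1.
Step 8: smallest deg-1 vertex = 4, p_8 = 3. Add edge {3,4}. Now deg[4]=0, deg[3]=1.
Step 9: smallest deg-1 vertex = 3, p_9 = 7. Add edge {3,7}. Now deg[3]=0, deg[7]=1.
Final: two remaining deg-1 vertices are 7, 11. Add edge {7,11}.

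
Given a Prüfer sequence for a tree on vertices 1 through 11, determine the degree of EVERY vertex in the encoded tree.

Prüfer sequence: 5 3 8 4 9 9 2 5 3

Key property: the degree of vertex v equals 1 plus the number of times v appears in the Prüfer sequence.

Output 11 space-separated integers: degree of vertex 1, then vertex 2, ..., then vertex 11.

p_1 = 5: count[5] becomes 1
p_2 = 3: count[3] becomes 1
p_3 = 8: count[8] becomes 1
p_4 = 4: count[4] becomes 1
p_5 = 9: count[9] becomes 1
p_6 = 9: count[9] becomes 2
p_7 = 2: count[2] becomes 1
p_8 = 5: count[5] becomes 2
p_9 = 3: count[3] becomes 2
Degrees (1 + count): deg[1]=1+0=1, deg[2]=1+1=2, deg[3]=1+2=3, deg[4]=1+1=2, deg[5]=1+2=3, deg[6]=1+0=1, deg[7]=1+0=1, deg[8]=1+1=2, deg[9]=1+2=3, deg[10]=1+0=1, deg[11]=1+0=1

Answer: 1 2 3 2 3 1 1 2 3 1 1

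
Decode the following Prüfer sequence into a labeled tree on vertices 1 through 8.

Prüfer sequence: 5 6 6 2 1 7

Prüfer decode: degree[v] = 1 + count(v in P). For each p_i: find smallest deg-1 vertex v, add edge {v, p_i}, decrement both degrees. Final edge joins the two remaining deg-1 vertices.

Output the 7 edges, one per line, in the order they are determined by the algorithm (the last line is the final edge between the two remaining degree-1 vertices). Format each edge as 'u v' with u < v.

Initial degrees: {1:2, 2:2, 3:1, 4:1, 5:2, 6:3, 7:2, 8:1}
Step 1: smallest deg-1 vertex = 3, p_1 = 5. Add edge {3,5}. Now deg[3]=0, deg[5]=1.
Step 2: smallest deg-1 vertex = 4, p_2 = 6. Add edge {4,6}. Now deg[4]=0, deg[6]=2.
Step 3: smallest deg-1 vertex = 5, p_3 = 6. Add edge {5,6}. Now deg[5]=0, deg[6]=1.
Step 4: smallest deg-1 vertex = 6, p_4 = 2. Add edge {2,6}. Now deg[6]=0, deg[2]=1.
Step 5: smallest deg-1 vertex = 2, p_5 = 1. Add edge {1,2}. Now deg[2]=0, deg[1]=1.
Step 6: smallest deg-1 vertex = 1, p_6 = 7. Add edge {1,7}. Now deg[1]=0, deg[7]=1.
Final: two remaining deg-1 vertices are 7, 8. Add edge {7,8}.

Answer: 3 5
4 6
5 6
2 6
1 2
1 7
7 8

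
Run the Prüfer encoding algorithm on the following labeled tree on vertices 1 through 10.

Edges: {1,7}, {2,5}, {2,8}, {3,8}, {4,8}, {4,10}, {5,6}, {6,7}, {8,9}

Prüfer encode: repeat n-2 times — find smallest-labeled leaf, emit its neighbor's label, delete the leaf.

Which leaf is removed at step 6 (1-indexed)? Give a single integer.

Step 1: current leaves = {1,3,9,10}. Remove leaf 1 (neighbor: 7).
Step 2: current leaves = {3,7,9,10}. Remove leaf 3 (neighbor: 8).
Step 3: current leaves = {7,9,10}. Remove leaf 7 (neighbor: 6).
Step 4: current leaves = {6,9,10}. Remove leaf 6 (neighbor: 5).
Step 5: current leaves = {5,9,10}. Remove leaf 5 (neighbor: 2).
Step 6: current leaves = {2,9,10}. Remove leaf 2 (neighbor: 8).

Answer: 2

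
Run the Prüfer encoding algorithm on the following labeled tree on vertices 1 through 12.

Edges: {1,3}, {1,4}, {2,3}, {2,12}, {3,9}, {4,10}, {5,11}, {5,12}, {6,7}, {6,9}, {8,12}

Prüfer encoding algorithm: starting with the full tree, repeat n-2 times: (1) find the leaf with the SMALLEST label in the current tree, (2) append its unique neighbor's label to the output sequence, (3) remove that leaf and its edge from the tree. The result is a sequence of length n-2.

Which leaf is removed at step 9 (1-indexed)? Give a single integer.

Answer: 2

Derivation:
Step 1: current leaves = {7,8,10,11}. Remove leaf 7 (neighbor: 6).
Step 2: current leaves = {6,8,10,11}. Remove leaf 6 (neighbor: 9).
Step 3: current leaves = {8,9,10,11}. Remove leaf 8 (neighbor: 12).
Step 4: current leaves = {9,10,11}. Remove leaf 9 (neighbor: 3).
Step 5: current leaves = {10,11}. Remove leaf 10 (neighbor: 4).
Step 6: current leaves = {4,11}. Remove leaf 4 (neighbor: 1).
Step 7: current leaves = {1,11}. Remove leaf 1 (neighbor: 3).
Step 8: current leaves = {3,11}. Remove leaf 3 (neighbor: 2).
Step 9: current leaves = {2,11}. Remove leaf 2 (neighbor: 12).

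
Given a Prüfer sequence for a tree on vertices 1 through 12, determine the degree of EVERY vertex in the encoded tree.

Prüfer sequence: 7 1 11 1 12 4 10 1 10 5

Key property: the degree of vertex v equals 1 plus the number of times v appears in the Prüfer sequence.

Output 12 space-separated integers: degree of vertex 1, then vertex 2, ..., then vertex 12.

Answer: 4 1 1 2 2 1 2 1 1 3 2 2

Derivation:
p_1 = 7: count[7] becomes 1
p_2 = 1: count[1] becomes 1
p_3 = 11: count[11] becomes 1
p_4 = 1: count[1] becomes 2
p_5 = 12: count[12] becomes 1
p_6 = 4: count[4] becomes 1
p_7 = 10: count[10] becomes 1
p_8 = 1: count[1] becomes 3
p_9 = 10: count[10] becomes 2
p_10 = 5: count[5] becomes 1
Degrees (1 + count): deg[1]=1+3=4, deg[2]=1+0=1, deg[3]=1+0=1, deg[4]=1+1=2, deg[5]=1+1=2, deg[6]=1+0=1, deg[7]=1+1=2, deg[8]=1+0=1, deg[9]=1+0=1, deg[10]=1+2=3, deg[11]=1+1=2, deg[12]=1+1=2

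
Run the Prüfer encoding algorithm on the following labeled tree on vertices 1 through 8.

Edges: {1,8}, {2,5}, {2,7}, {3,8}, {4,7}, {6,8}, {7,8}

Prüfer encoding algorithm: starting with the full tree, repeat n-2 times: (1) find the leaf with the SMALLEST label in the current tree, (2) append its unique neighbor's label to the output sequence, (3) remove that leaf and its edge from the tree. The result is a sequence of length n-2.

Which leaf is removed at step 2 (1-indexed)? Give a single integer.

Answer: 3

Derivation:
Step 1: current leaves = {1,3,4,5,6}. Remove leaf 1 (neighbor: 8).
Step 2: current leaves = {3,4,5,6}. Remove leaf 3 (neighbor: 8).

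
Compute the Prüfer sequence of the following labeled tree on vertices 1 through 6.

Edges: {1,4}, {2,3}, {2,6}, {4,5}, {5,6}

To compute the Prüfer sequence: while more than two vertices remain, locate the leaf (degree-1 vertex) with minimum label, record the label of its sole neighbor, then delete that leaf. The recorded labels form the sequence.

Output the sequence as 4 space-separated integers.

Answer: 4 2 6 5

Derivation:
Step 1: leaves = {1,3}. Remove smallest leaf 1, emit neighbor 4.
Step 2: leaves = {3,4}. Remove smallest leaf 3, emit neighbor 2.
Step 3: leaves = {2,4}. Remove smallest leaf 2, emit neighbor 6.
Step 4: leaves = {4,6}. Remove smallest leaf 4, emit neighbor 5.
Done: 2 vertices remain (5, 6). Sequence = [4 2 6 5]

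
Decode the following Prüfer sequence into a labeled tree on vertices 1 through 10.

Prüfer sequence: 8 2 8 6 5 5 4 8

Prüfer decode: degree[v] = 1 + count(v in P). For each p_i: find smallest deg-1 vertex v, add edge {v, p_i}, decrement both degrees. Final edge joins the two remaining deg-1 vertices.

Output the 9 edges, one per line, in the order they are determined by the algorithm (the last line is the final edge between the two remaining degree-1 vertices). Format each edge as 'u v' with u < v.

Initial degrees: {1:1, 2:2, 3:1, 4:2, 5:3, 6:2, 7:1, 8:4, 9:1, 10:1}
Step 1: smallest deg-1 vertex = 1, p_1 = 8. Add edge {1,8}. Now deg[1]=0, deg[8]=3.
Step 2: smallest deg-1 vertex = 3, p_2 = 2. Add edge {2,3}. Now deg[3]=0, deg[2]=1.
Step 3: smallest deg-1 vertex = 2, p_3 = 8. Add edge {2,8}. Now deg[2]=0, deg[8]=2.
Step 4: smallest deg-1 vertex = 7, p_4 = 6. Add edge {6,7}. Now deg[7]=0, deg[6]=1.
Step 5: smallest deg-1 vertex = 6, p_5 = 5. Add edge {5,6}. Now deg[6]=0, deg[5]=2.
Step 6: smallest deg-1 vertex = 9, p_6 = 5. Add edge {5,9}. Now deg[9]=0, deg[5]=1.
Step 7: smallest deg-1 vertex = 5, p_7 = 4. Add edge {4,5}. Now deg[5]=0, deg[4]=1.
Step 8: smallest deg-1 vertex = 4, p_8 = 8. Add edge {4,8}. Now deg[4]=0, deg[8]=1.
Final: two remaining deg-1 vertices are 8, 10. Add edge {8,10}.

Answer: 1 8
2 3
2 8
6 7
5 6
5 9
4 5
4 8
8 10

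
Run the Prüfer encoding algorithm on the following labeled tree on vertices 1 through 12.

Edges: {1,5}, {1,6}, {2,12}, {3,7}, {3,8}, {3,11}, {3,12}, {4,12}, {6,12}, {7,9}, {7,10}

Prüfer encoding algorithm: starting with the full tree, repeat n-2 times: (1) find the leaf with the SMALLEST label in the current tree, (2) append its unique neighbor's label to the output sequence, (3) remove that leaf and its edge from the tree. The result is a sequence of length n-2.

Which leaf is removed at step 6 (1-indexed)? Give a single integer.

Step 1: current leaves = {2,4,5,8,9,10,11}. Remove leaf 2 (neighbor: 12).
Step 2: current leaves = {4,5,8,9,10,11}. Remove leaf 4 (neighbor: 12).
Step 3: current leaves = {5,8,9,10,11}. Remove leaf 5 (neighbor: 1).
Step 4: current leaves = {1,8,9,10,11}. Remove leaf 1 (neighbor: 6).
Step 5: current leaves = {6,8,9,10,11}. Remove leaf 6 (neighbor: 12).
Step 6: current leaves = {8,9,10,11,12}. Remove leaf 8 (neighbor: 3).

Answer: 8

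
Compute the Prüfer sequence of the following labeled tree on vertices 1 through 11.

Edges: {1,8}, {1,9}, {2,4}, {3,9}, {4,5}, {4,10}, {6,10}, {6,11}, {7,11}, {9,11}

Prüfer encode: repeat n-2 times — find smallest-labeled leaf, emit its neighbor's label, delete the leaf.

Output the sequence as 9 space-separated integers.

Answer: 4 9 4 10 11 1 9 11 6

Derivation:
Step 1: leaves = {2,3,5,7,8}. Remove smallest leaf 2, emit neighbor 4.
Step 2: leaves = {3,5,7,8}. Remove smallest leaf 3, emit neighbor 9.
Step 3: leaves = {5,7,8}. Remove smallest leaf 5, emit neighbor 4.
Step 4: leaves = {4,7,8}. Remove smallest leaf 4, emit neighbor 10.
Step 5: leaves = {7,8,10}. Remove smallest leaf 7, emit neighbor 11.
Step 6: leaves = {8,10}. Remove smallest leaf 8, emit neighbor 1.
Step 7: leaves = {1,10}. Remove smallest leaf 1, emit neighbor 9.
Step 8: leaves = {9,10}. Remove smallest leaf 9, emit neighbor 11.
Step 9: leaves = {10,11}. Remove smallest leaf 10, emit neighbor 6.
Done: 2 vertices remain (6, 11). Sequence = [4 9 4 10 11 1 9 11 6]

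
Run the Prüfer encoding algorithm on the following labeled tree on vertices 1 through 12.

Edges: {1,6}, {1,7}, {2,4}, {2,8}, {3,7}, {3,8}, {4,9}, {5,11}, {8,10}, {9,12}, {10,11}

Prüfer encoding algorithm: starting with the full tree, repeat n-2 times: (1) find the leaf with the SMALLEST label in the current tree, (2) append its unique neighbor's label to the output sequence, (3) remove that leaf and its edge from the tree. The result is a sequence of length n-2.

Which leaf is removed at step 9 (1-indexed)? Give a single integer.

Answer: 2

Derivation:
Step 1: current leaves = {5,6,12}. Remove leaf 5 (neighbor: 11).
Step 2: current leaves = {6,11,12}. Remove leaf 6 (neighbor: 1).
Step 3: current leaves = {1,11,12}. Remove leaf 1 (neighbor: 7).
Step 4: current leaves = {7,11,12}. Remove leaf 7 (neighbor: 3).
Step 5: current leaves = {3,11,12}. Remove leaf 3 (neighbor: 8).
Step 6: current leaves = {11,12}. Remove leaf 11 (neighbor: 10).
Step 7: current leaves = {10,12}. Remove leaf 10 (neighbor: 8).
Step 8: current leaves = {8,12}. Remove leaf 8 (neighbor: 2).
Step 9: current leaves = {2,12}. Remove leaf 2 (neighbor: 4).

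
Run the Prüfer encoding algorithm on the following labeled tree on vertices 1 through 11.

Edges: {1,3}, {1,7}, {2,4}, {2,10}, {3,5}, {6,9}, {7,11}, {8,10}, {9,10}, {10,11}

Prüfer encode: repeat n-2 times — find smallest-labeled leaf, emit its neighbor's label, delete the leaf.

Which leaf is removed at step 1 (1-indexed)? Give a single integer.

Step 1: current leaves = {4,5,6,8}. Remove leaf 4 (neighbor: 2).

Answer: 4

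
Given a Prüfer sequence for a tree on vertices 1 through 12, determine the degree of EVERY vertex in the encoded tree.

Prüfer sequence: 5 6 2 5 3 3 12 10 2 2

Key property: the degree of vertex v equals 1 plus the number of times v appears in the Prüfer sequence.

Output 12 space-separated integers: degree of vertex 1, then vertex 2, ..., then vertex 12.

Answer: 1 4 3 1 3 2 1 1 1 2 1 2

Derivation:
p_1 = 5: count[5] becomes 1
p_2 = 6: count[6] becomes 1
p_3 = 2: count[2] becomes 1
p_4 = 5: count[5] becomes 2
p_5 = 3: count[3] becomes 1
p_6 = 3: count[3] becomes 2
p_7 = 12: count[12] becomes 1
p_8 = 10: count[10] becomes 1
p_9 = 2: count[2] becomes 2
p_10 = 2: count[2] becomes 3
Degrees (1 + count): deg[1]=1+0=1, deg[2]=1+3=4, deg[3]=1+2=3, deg[4]=1+0=1, deg[5]=1+2=3, deg[6]=1+1=2, deg[7]=1+0=1, deg[8]=1+0=1, deg[9]=1+0=1, deg[10]=1+1=2, deg[11]=1+0=1, deg[12]=1+1=2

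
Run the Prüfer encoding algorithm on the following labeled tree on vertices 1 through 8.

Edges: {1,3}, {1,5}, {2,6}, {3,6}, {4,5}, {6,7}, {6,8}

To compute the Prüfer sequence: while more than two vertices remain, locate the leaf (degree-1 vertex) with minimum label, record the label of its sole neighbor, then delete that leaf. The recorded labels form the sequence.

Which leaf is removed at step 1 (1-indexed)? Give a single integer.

Answer: 2

Derivation:
Step 1: current leaves = {2,4,7,8}. Remove leaf 2 (neighbor: 6).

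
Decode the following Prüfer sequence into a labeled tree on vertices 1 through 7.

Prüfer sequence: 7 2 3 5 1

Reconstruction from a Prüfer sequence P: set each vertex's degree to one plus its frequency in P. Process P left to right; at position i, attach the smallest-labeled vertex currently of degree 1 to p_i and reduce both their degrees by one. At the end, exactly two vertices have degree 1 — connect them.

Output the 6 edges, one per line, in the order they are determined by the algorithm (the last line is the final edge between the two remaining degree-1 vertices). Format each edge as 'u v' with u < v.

Initial degrees: {1:2, 2:2, 3:2, 4:1, 5:2, 6:1, 7:2}
Step 1: smallest deg-1 vertex = 4, p_1 = 7. Add edge {4,7}. Now deg[4]=0, deg[7]=1.
Step 2: smallest deg-1 vertex = 6, p_2 = 2. Add edge {2,6}. Now deg[6]=0, deg[2]=1.
Step 3: smallest deg-1 vertex = 2, p_3 = 3. Add edge {2,3}. Now deg[2]=0, deg[3]=1.
Step 4: smallest deg-1 vertex = 3, p_4 = 5. Add edge {3,5}. Now deg[3]=0, deg[5]=1.
Step 5: smallest deg-1 vertex = 5, p_5 = 1. Add edge {1,5}. Now deg[5]=0, deg[1]=1.
Final: two remaining deg-1 vertices are 1, 7. Add edge {1,7}.

Answer: 4 7
2 6
2 3
3 5
1 5
1 7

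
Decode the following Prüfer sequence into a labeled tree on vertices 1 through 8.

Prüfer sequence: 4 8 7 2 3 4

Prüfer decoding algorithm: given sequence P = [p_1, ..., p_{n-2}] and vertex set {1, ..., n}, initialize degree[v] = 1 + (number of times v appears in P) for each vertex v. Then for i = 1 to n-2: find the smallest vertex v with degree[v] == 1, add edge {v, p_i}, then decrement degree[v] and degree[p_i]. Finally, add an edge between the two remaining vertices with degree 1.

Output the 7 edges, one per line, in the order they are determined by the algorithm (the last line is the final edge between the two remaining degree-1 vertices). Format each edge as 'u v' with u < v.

Initial degrees: {1:1, 2:2, 3:2, 4:3, 5:1, 6:1, 7:2, 8:2}
Step 1: smallest deg-1 vertex = 1, p_1 = 4. Add edge {1,4}. Now deg[1]=0, deg[4]=2.
Step 2: smallest deg-1 vertex = 5, p_2 = 8. Add edge {5,8}. Now deg[5]=0, deg[8]=1.
Step 3: smallest deg-1 vertex = 6, p_3 = 7. Add edge {6,7}. Now deg[6]=0, deg[7]=1.
Step 4: smallest deg-1 vertex = 7, p_4 = 2. Add edge {2,7}. Now deg[7]=0, deg[2]=1.
Step 5: smallest deg-1 vertex = 2, p_5 = 3. Add edge {2,3}. Now deg[2]=0, deg[3]=1.
Step 6: smallest deg-1 vertex = 3, p_6 = 4. Add edge {3,4}. Now deg[3]=0, deg[4]=1.
Final: two remaining deg-1 vertices are 4, 8. Add edge {4,8}.

Answer: 1 4
5 8
6 7
2 7
2 3
3 4
4 8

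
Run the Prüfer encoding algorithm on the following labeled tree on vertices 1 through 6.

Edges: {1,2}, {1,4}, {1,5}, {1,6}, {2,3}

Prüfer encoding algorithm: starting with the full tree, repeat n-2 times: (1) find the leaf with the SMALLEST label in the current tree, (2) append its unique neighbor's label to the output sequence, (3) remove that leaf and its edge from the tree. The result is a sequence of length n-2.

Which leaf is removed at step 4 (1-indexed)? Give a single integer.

Step 1: current leaves = {3,4,5,6}. Remove leaf 3 (neighbor: 2).
Step 2: current leaves = {2,4,5,6}. Remove leaf 2 (neighbor: 1).
Step 3: current leaves = {4,5,6}. Remove leaf 4 (neighbor: 1).
Step 4: current leaves = {5,6}. Remove leaf 5 (neighbor: 1).

Answer: 5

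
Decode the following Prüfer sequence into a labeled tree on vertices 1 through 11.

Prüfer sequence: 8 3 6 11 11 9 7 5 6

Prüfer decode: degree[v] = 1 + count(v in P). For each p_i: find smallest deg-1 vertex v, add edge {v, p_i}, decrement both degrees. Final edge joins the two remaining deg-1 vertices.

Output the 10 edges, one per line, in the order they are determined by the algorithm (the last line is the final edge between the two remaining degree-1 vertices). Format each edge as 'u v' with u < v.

Answer: 1 8
2 3
3 6
4 11
8 11
9 10
7 9
5 7
5 6
6 11

Derivation:
Initial degrees: {1:1, 2:1, 3:2, 4:1, 5:2, 6:3, 7:2, 8:2, 9:2, 10:1, 11:3}
Step 1: smallest deg-1 vertex = 1, p_1 = 8. Add edge {1,8}. Now deg[1]=0, deg[8]=1.
Step 2: smallest deg-1 vertex = 2, p_2 = 3. Add edge {2,3}. Now deg[2]=0, deg[3]=1.
Step 3: smallest deg-1 vertex = 3, p_3 = 6. Add edge {3,6}. Now deg[3]=0, deg[6]=2.
Step 4: smallest deg-1 vertex = 4, p_4 = 11. Add edge {4,11}. Now deg[4]=0, deg[11]=2.
Step 5: smallest deg-1 vertex = 8, p_5 = 11. Add edge {8,11}. Now deg[8]=0, deg[11]=1.
Step 6: smallest deg-1 vertex = 10, p_6 = 9. Add edge {9,10}. Now deg[10]=0, deg[9]=1.
Step 7: smallest deg-1 vertex = 9, p_7 = 7. Add edge {7,9}. Now deg[9]=0, deg[7]=1.
Step 8: smallest deg-1 vertex = 7, p_8 = 5. Add edge {5,7}. Now deg[7]=0, deg[5]=1.
Step 9: smallest deg-1 vertex = 5, p_9 = 6. Add edge {5,6}. Now deg[5]=0, deg[6]=1.
Final: two remaining deg-1 vertices are 6, 11. Add edge {6,11}.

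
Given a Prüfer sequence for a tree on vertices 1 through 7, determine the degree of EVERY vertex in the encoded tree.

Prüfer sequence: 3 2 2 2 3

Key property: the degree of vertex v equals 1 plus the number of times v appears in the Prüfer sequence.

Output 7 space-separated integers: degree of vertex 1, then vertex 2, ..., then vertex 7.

Answer: 1 4 3 1 1 1 1

Derivation:
p_1 = 3: count[3] becomes 1
p_2 = 2: count[2] becomes 1
p_3 = 2: count[2] becomes 2
p_4 = 2: count[2] becomes 3
p_5 = 3: count[3] becomes 2
Degrees (1 + count): deg[1]=1+0=1, deg[2]=1+3=4, deg[3]=1+2=3, deg[4]=1+0=1, deg[5]=1+0=1, deg[6]=1+0=1, deg[7]=1+0=1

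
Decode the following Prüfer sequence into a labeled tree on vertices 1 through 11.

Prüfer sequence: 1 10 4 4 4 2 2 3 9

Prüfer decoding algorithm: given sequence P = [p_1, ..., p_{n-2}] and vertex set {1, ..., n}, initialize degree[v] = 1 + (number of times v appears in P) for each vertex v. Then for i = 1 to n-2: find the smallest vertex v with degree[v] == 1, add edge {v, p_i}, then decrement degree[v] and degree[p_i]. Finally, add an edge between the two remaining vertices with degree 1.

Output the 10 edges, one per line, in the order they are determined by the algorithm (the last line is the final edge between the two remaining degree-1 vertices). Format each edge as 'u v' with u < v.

Answer: 1 5
1 10
4 6
4 7
4 8
2 4
2 10
2 3
3 9
9 11

Derivation:
Initial degrees: {1:2, 2:3, 3:2, 4:4, 5:1, 6:1, 7:1, 8:1, 9:2, 10:2, 11:1}
Step 1: smallest deg-1 vertex = 5, p_1 = 1. Add edge {1,5}. Now deg[5]=0, deg[1]=1.
Step 2: smallest deg-1 vertex = 1, p_2 = 10. Add edge {1,10}. Now deg[1]=0, deg[10]=1.
Step 3: smallest deg-1 vertex = 6, p_3 = 4. Add edge {4,6}. Now deg[6]=0, deg[4]=3.
Step 4: smallest deg-1 vertex = 7, p_4 = 4. Add edge {4,7}. Now deg[7]=0, deg[4]=2.
Step 5: smallest deg-1 vertex = 8, p_5 = 4. Add edge {4,8}. Now deg[8]=0, deg[4]=1.
Step 6: smallest deg-1 vertex = 4, p_6 = 2. Add edge {2,4}. Now deg[4]=0, deg[2]=2.
Step 7: smallest deg-1 vertex = 10, p_7 = 2. Add edge {2,10}. Now deg[10]=0, deg[2]=1.
Step 8: smallest deg-1 vertex = 2, p_8 = 3. Add edge {2,3}. Now deg[2]=0, deg[3]=1.
Step 9: smallest deg-1 vertex = 3, p_9 = 9. Add edge {3,9}. Now deg[3]=0, deg[9]=1.
Final: two remaining deg-1 vertices are 9, 11. Add edge {9,11}.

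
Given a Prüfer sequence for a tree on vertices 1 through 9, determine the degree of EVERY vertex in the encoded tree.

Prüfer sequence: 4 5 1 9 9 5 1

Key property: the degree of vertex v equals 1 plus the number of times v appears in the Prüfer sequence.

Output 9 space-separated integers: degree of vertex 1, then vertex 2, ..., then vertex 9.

Answer: 3 1 1 2 3 1 1 1 3

Derivation:
p_1 = 4: count[4] becomes 1
p_2 = 5: count[5] becomes 1
p_3 = 1: count[1] becomes 1
p_4 = 9: count[9] becomes 1
p_5 = 9: count[9] becomes 2
p_6 = 5: count[5] becomes 2
p_7 = 1: count[1] becomes 2
Degrees (1 + count): deg[1]=1+2=3, deg[2]=1+0=1, deg[3]=1+0=1, deg[4]=1+1=2, deg[5]=1+2=3, deg[6]=1+0=1, deg[7]=1+0=1, deg[8]=1+0=1, deg[9]=1+2=3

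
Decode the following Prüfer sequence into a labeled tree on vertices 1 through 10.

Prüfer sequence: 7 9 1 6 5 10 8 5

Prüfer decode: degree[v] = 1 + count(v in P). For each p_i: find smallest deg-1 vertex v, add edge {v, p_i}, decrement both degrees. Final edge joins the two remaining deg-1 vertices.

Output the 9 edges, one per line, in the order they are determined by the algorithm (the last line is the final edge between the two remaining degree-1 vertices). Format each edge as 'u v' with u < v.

Answer: 2 7
3 9
1 4
1 6
5 6
7 10
8 9
5 8
5 10

Derivation:
Initial degrees: {1:2, 2:1, 3:1, 4:1, 5:3, 6:2, 7:2, 8:2, 9:2, 10:2}
Step 1: smallest deg-1 vertex = 2, p_1 = 7. Add edge {2,7}. Now deg[2]=0, deg[7]=1.
Step 2: smallest deg-1 vertex = 3, p_2 = 9. Add edge {3,9}. Now deg[3]=0, deg[9]=1.
Step 3: smallest deg-1 vertex = 4, p_3 = 1. Add edge {1,4}. Now deg[4]=0, deg[1]=1.
Step 4: smallest deg-1 vertex = 1, p_4 = 6. Add edge {1,6}. Now deg[1]=0, deg[6]=1.
Step 5: smallest deg-1 vertex = 6, p_5 = 5. Add edge {5,6}. Now deg[6]=0, deg[5]=2.
Step 6: smallest deg-1 vertex = 7, p_6 = 10. Add edge {7,10}. Now deg[7]=0, deg[10]=1.
Step 7: smallest deg-1 vertex = 9, p_7 = 8. Add edge {8,9}. Now deg[9]=0, deg[8]=1.
Step 8: smallest deg-1 vertex = 8, p_8 = 5. Add edge {5,8}. Now deg[8]=0, deg[5]=1.
Final: two remaining deg-1 vertices are 5, 10. Add edge {5,10}.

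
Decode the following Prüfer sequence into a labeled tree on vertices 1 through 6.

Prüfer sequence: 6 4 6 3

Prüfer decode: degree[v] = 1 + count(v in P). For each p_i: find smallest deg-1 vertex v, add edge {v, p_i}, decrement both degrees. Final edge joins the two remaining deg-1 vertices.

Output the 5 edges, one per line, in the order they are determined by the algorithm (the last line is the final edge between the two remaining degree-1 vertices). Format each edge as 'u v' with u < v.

Initial degrees: {1:1, 2:1, 3:2, 4:2, 5:1, 6:3}
Step 1: smallest deg-1 vertex = 1, p_1 = 6. Add edge {1,6}. Now deg[1]=0, deg[6]=2.
Step 2: smallest deg-1 vertex = 2, p_2 = 4. Add edge {2,4}. Now deg[2]=0, deg[4]=1.
Step 3: smallest deg-1 vertex = 4, p_3 = 6. Add edge {4,6}. Now deg[4]=0, deg[6]=1.
Step 4: smallest deg-1 vertex = 5, p_4 = 3. Add edge {3,5}. Now deg[5]=0, deg[3]=1.
Final: two remaining deg-1 vertices are 3, 6. Add edge {3,6}.

Answer: 1 6
2 4
4 6
3 5
3 6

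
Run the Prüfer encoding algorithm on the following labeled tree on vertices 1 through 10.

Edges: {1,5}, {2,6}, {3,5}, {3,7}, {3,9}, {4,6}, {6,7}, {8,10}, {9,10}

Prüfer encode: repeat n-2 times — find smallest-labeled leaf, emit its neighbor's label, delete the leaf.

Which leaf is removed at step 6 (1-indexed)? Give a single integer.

Step 1: current leaves = {1,2,4,8}. Remove leaf 1 (neighbor: 5).
Step 2: current leaves = {2,4,5,8}. Remove leaf 2 (neighbor: 6).
Step 3: current leaves = {4,5,8}. Remove leaf 4 (neighbor: 6).
Step 4: current leaves = {5,6,8}. Remove leaf 5 (neighbor: 3).
Step 5: current leaves = {6,8}. Remove leaf 6 (neighbor: 7).
Step 6: current leaves = {7,8}. Remove leaf 7 (neighbor: 3).

Answer: 7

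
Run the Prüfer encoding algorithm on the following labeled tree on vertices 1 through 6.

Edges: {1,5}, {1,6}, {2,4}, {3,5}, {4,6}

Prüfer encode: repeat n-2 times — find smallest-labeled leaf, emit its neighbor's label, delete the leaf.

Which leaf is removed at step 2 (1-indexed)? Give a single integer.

Answer: 3

Derivation:
Step 1: current leaves = {2,3}. Remove leaf 2 (neighbor: 4).
Step 2: current leaves = {3,4}. Remove leaf 3 (neighbor: 5).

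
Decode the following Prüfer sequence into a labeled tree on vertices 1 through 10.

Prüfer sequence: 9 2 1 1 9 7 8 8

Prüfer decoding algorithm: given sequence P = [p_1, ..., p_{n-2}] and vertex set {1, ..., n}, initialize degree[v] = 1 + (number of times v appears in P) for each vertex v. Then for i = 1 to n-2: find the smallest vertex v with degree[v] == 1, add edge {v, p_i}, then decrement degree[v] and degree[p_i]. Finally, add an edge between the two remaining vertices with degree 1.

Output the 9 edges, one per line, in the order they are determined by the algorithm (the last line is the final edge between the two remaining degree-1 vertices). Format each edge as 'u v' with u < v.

Initial degrees: {1:3, 2:2, 3:1, 4:1, 5:1, 6:1, 7:2, 8:3, 9:3, 10:1}
Step 1: smallest deg-1 vertex = 3, p_1 = 9. Add edge {3,9}. Now deg[3]=0, deg[9]=2.
Step 2: smallest deg-1 vertex = 4, p_2 = 2. Add edge {2,4}. Now deg[4]=0, deg[2]=1.
Step 3: smallest deg-1 vertex = 2, p_3 = 1. Add edge {1,2}. Now deg[2]=0, deg[1]=2.
Step 4: smallest deg-1 vertex = 5, p_4 = 1. Add edge {1,5}. Now deg[5]=0, deg[1]=1.
Step 5: smallest deg-1 vertex = 1, p_5 = 9. Add edge {1,9}. Now deg[1]=0, deg[9]=1.
Step 6: smallest deg-1 vertex = 6, p_6 = 7. Add edge {6,7}. Now deg[6]=0, deg[7]=1.
Step 7: smallest deg-1 vertex = 7, p_7 = 8. Add edge {7,8}. Now deg[7]=0, deg[8]=2.
Step 8: smallest deg-1 vertex = 9, p_8 = 8. Add edge {8,9}. Now deg[9]=0, deg[8]=1.
Final: two remaining deg-1 vertices are 8, 10. Add edge {8,10}.

Answer: 3 9
2 4
1 2
1 5
1 9
6 7
7 8
8 9
8 10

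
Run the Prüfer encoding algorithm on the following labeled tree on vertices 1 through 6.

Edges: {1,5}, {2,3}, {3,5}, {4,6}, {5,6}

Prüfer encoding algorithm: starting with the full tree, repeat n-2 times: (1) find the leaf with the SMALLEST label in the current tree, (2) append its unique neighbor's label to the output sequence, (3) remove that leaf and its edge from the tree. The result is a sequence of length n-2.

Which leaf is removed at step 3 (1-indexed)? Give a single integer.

Step 1: current leaves = {1,2,4}. Remove leaf 1 (neighbor: 5).
Step 2: current leaves = {2,4}. Remove leaf 2 (neighbor: 3).
Step 3: current leaves = {3,4}. Remove leaf 3 (neighbor: 5).

Answer: 3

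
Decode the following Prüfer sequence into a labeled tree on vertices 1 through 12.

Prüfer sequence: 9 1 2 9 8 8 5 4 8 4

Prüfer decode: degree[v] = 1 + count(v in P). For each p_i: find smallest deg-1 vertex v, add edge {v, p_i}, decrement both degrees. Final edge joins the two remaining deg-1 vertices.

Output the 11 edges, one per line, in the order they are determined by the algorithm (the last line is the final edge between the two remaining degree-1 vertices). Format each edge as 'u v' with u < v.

Initial degrees: {1:2, 2:2, 3:1, 4:3, 5:2, 6:1, 7:1, 8:4, 9:3, 10:1, 11:1, 12:1}
Step 1: smallest deg-1 vertex = 3, p_1 = 9. Add edge {3,9}. Now deg[3]=0, deg[9]=2.
Step 2: smallest deg-1 vertex = 6, p_2 = 1. Add edge {1,6}. Now deg[6]=0, deg[1]=1.
Step 3: smallest deg-1 vertex = 1, p_3 = 2. Add edge {1,2}. Now deg[1]=0, deg[2]=1.
Step 4: smallest deg-1 vertex = 2, p_4 = 9. Add edge {2,9}. Now deg[2]=0, deg[9]=1.
Step 5: smallest deg-1 vertex = 7, p_5 = 8. Add edge {7,8}. Now deg[7]=0, deg[8]=3.
Step 6: smallest deg-1 vertex = 9, p_6 = 8. Add edge {8,9}. Now deg[9]=0, deg[8]=2.
Step 7: smallest deg-1 vertex = 10, p_7 = 5. Add edge {5,10}. Now deg[10]=0, deg[5]=1.
Step 8: smallest deg-1 vertex = 5, p_8 = 4. Add edge {4,5}. Now deg[5]=0, deg[4]=2.
Step 9: smallest deg-1 vertex = 11, p_9 = 8. Add edge {8,11}. Now deg[11]=0, deg[8]=1.
Step 10: smallest deg-1 vertex = 8, p_10 = 4. Add edge {4,8}. Now deg[8]=0, deg[4]=1.
Final: two remaining deg-1 vertices are 4, 12. Add edge {4,12}.

Answer: 3 9
1 6
1 2
2 9
7 8
8 9
5 10
4 5
8 11
4 8
4 12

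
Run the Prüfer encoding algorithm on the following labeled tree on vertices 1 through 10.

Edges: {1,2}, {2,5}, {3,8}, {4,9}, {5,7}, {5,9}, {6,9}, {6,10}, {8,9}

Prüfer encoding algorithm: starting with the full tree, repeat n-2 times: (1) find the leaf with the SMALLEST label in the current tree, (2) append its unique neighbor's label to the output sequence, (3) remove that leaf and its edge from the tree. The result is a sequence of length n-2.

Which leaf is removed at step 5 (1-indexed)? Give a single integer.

Step 1: current leaves = {1,3,4,7,10}. Remove leaf 1 (neighbor: 2).
Step 2: current leaves = {2,3,4,7,10}. Remove leaf 2 (neighbor: 5).
Step 3: current leaves = {3,4,7,10}. Remove leaf 3 (neighbor: 8).
Step 4: current leaves = {4,7,8,10}. Remove leaf 4 (neighbor: 9).
Step 5: current leaves = {7,8,10}. Remove leaf 7 (neighbor: 5).

Answer: 7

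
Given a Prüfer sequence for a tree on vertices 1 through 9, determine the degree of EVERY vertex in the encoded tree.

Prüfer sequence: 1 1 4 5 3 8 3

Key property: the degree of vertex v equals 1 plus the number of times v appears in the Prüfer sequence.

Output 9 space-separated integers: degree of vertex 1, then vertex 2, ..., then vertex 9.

p_1 = 1: count[1] becomes 1
p_2 = 1: count[1] becomes 2
p_3 = 4: count[4] becomes 1
p_4 = 5: count[5] becomes 1
p_5 = 3: count[3] becomes 1
p_6 = 8: count[8] becomes 1
p_7 = 3: count[3] becomes 2
Degrees (1 + count): deg[1]=1+2=3, deg[2]=1+0=1, deg[3]=1+2=3, deg[4]=1+1=2, deg[5]=1+1=2, deg[6]=1+0=1, deg[7]=1+0=1, deg[8]=1+1=2, deg[9]=1+0=1

Answer: 3 1 3 2 2 1 1 2 1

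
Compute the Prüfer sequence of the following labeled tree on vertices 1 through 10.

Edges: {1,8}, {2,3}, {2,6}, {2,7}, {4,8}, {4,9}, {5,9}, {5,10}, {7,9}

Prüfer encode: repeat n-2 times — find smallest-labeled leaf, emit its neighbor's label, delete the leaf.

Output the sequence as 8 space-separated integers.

Answer: 8 2 2 7 9 4 9 5

Derivation:
Step 1: leaves = {1,3,6,10}. Remove smallest leaf 1, emit neighbor 8.
Step 2: leaves = {3,6,8,10}. Remove smallest leaf 3, emit neighbor 2.
Step 3: leaves = {6,8,10}. Remove smallest leaf 6, emit neighbor 2.
Step 4: leaves = {2,8,10}. Remove smallest leaf 2, emit neighbor 7.
Step 5: leaves = {7,8,10}. Remove smallest leaf 7, emit neighbor 9.
Step 6: leaves = {8,10}. Remove smallest leaf 8, emit neighbor 4.
Step 7: leaves = {4,10}. Remove smallest leaf 4, emit neighbor 9.
Step 8: leaves = {9,10}. Remove smallest leaf 9, emit neighbor 5.
Done: 2 vertices remain (5, 10). Sequence = [8 2 2 7 9 4 9 5]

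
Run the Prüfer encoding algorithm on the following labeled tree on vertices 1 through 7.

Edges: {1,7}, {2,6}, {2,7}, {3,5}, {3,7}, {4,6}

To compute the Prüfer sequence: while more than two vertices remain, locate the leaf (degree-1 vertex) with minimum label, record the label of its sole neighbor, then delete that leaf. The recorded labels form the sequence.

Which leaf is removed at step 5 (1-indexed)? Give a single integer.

Step 1: current leaves = {1,4,5}. Remove leaf 1 (neighbor: 7).
Step 2: current leaves = {4,5}. Remove leaf 4 (neighbor: 6).
Step 3: current leaves = {5,6}. Remove leaf 5 (neighbor: 3).
Step 4: current leaves = {3,6}. Remove leaf 3 (neighbor: 7).
Step 5: current leaves = {6,7}. Remove leaf 6 (neighbor: 2).

Answer: 6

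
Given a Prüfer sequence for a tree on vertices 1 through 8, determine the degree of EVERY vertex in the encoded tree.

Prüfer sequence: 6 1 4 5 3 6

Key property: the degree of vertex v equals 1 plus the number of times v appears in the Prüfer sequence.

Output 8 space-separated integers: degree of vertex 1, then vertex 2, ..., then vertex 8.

p_1 = 6: count[6] becomes 1
p_2 = 1: count[1] becomes 1
p_3 = 4: count[4] becomes 1
p_4 = 5: count[5] becomes 1
p_5 = 3: count[3] becomes 1
p_6 = 6: count[6] becomes 2
Degrees (1 + count): deg[1]=1+1=2, deg[2]=1+0=1, deg[3]=1+1=2, deg[4]=1+1=2, deg[5]=1+1=2, deg[6]=1+2=3, deg[7]=1+0=1, deg[8]=1+0=1

Answer: 2 1 2 2 2 3 1 1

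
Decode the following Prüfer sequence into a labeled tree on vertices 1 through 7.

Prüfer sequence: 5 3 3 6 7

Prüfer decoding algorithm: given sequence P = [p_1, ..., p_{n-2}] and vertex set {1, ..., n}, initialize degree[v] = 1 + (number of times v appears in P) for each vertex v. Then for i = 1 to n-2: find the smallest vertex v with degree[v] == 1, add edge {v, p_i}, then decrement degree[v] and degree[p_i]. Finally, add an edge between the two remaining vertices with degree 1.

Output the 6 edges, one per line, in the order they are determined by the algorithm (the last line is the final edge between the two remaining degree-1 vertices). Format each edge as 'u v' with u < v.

Initial degrees: {1:1, 2:1, 3:3, 4:1, 5:2, 6:2, 7:2}
Step 1: smallest deg-1 vertex = 1, p_1 = 5. Add edge {1,5}. Now deg[1]=0, deg[5]=1.
Step 2: smallest deg-1 vertex = 2, p_2 = 3. Add edge {2,3}. Now deg[2]=0, deg[3]=2.
Step 3: smallest deg-1 vertex = 4, p_3 = 3. Add edge {3,4}. Now deg[4]=0, deg[3]=1.
Step 4: smallest deg-1 vertex = 3, p_4 = 6. Add edge {3,6}. Now deg[3]=0, deg[6]=1.
Step 5: smallest deg-1 vertex = 5, p_5 = 7. Add edge {5,7}. Now deg[5]=0, deg[7]=1.
Final: two remaining deg-1 vertices are 6, 7. Add edge {6,7}.

Answer: 1 5
2 3
3 4
3 6
5 7
6 7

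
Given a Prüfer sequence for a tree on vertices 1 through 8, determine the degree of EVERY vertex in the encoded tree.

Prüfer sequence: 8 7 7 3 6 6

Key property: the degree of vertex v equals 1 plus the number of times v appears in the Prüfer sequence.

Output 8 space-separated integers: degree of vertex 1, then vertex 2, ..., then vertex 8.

Answer: 1 1 2 1 1 3 3 2

Derivation:
p_1 = 8: count[8] becomes 1
p_2 = 7: count[7] becomes 1
p_3 = 7: count[7] becomes 2
p_4 = 3: count[3] becomes 1
p_5 = 6: count[6] becomes 1
p_6 = 6: count[6] becomes 2
Degrees (1 + count): deg[1]=1+0=1, deg[2]=1+0=1, deg[3]=1+1=2, deg[4]=1+0=1, deg[5]=1+0=1, deg[6]=1+2=3, deg[7]=1+2=3, deg[8]=1+1=2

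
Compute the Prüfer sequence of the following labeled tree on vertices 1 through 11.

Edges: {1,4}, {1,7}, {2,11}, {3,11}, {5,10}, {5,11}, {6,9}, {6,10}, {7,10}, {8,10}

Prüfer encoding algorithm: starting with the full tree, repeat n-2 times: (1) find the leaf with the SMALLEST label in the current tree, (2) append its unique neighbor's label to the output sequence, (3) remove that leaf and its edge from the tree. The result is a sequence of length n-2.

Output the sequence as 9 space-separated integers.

Step 1: leaves = {2,3,4,8,9}. Remove smallest leaf 2, emit neighbor 11.
Step 2: leaves = {3,4,8,9}. Remove smallest leaf 3, emit neighbor 11.
Step 3: leaves = {4,8,9,11}. Remove smallest leaf 4, emit neighbor 1.
Step 4: leaves = {1,8,9,11}. Remove smallest leaf 1, emit neighbor 7.
Step 5: leaves = {7,8,9,11}. Remove smallest leaf 7, emit neighbor 10.
Step 6: leaves = {8,9,11}. Remove smallest leaf 8, emit neighbor 10.
Step 7: leaves = {9,11}. Remove smallest leaf 9, emit neighbor 6.
Step 8: leaves = {6,11}. Remove smallest leaf 6, emit neighbor 10.
Step 9: leaves = {10,11}. Remove smallest leaf 10, emit neighbor 5.
Done: 2 vertices remain (5, 11). Sequence = [11 11 1 7 10 10 6 10 5]

Answer: 11 11 1 7 10 10 6 10 5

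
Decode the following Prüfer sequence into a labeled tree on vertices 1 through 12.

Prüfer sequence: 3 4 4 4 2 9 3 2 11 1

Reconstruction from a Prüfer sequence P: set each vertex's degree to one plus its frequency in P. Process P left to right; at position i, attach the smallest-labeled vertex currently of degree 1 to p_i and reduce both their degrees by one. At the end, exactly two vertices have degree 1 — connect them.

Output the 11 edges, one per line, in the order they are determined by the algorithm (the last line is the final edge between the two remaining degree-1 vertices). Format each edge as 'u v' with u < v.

Initial degrees: {1:2, 2:3, 3:3, 4:4, 5:1, 6:1, 7:1, 8:1, 9:2, 10:1, 11:2, 12:1}
Step 1: smallest deg-1 vertex = 5, p_1 = 3. Add edge {3,5}. Now deg[5]=0, deg[3]=2.
Step 2: smallest deg-1 vertex = 6, p_2 = 4. Add edge {4,6}. Now deg[6]=0, deg[4]=3.
Step 3: smallest deg-1 vertex = 7, p_3 = 4. Add edge {4,7}. Now deg[7]=0, deg[4]=2.
Step 4: smallest deg-1 vertex = 8, p_4 = 4. Add edge {4,8}. Now deg[8]=0, deg[4]=1.
Step 5: smallest deg-1 vertex = 4, p_5 = 2. Add edge {2,4}. Now deg[4]=0, deg[2]=2.
Step 6: smallest deg-1 vertex = 10, p_6 = 9. Add edge {9,10}. Now deg[10]=0, deg[9]=1.
Step 7: smallest deg-1 vertex = 9, p_7 = 3. Add edge {3,9}. Now deg[9]=0, deg[3]=1.
Step 8: smallest deg-1 vertex = 3, p_8 = 2. Add edge {2,3}. Now deg[3]=0, deg[2]=1.
Step 9: smallest deg-1 vertex = 2, p_9 = 11. Add edge {2,11}. Now deg[2]=0, deg[11]=1.
Step 10: smallest deg-1 vertex = 11, p_10 = 1. Add edge {1,11}. Now deg[11]=0, deg[1]=1.
Final: two remaining deg-1 vertices are 1, 12. Add edge {1,12}.

Answer: 3 5
4 6
4 7
4 8
2 4
9 10
3 9
2 3
2 11
1 11
1 12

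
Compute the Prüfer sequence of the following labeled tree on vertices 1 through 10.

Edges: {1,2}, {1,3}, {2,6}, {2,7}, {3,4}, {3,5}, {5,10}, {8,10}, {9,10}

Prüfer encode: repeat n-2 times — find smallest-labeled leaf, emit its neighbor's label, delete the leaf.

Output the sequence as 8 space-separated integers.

Step 1: leaves = {4,6,7,8,9}. Remove smallest leaf 4, emit neighbor 3.
Step 2: leaves = {6,7,8,9}. Remove smallest leaf 6, emit neighbor 2.
Step 3: leaves = {7,8,9}. Remove smallest leaf 7, emit neighbor 2.
Step 4: leaves = {2,8,9}. Remove smallest leaf 2, emit neighbor 1.
Step 5: leaves = {1,8,9}. Remove smallest leaf 1, emit neighbor 3.
Step 6: leaves = {3,8,9}. Remove smallest leaf 3, emit neighbor 5.
Step 7: leaves = {5,8,9}. Remove smallest leaf 5, emit neighbor 10.
Step 8: leaves = {8,9}. Remove smallest leaf 8, emit neighbor 10.
Done: 2 vertices remain (9, 10). Sequence = [3 2 2 1 3 5 10 10]

Answer: 3 2 2 1 3 5 10 10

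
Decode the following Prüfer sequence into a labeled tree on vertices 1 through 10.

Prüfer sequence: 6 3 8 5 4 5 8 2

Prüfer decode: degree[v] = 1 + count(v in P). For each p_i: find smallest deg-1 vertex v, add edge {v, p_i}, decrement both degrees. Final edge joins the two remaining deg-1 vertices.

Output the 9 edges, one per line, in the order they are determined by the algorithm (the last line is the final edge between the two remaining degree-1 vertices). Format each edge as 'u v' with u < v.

Initial degrees: {1:1, 2:2, 3:2, 4:2, 5:3, 6:2, 7:1, 8:3, 9:1, 10:1}
Step 1: smallest deg-1 vertex = 1, p_1 = 6. Add edge {1,6}. Now deg[1]=0, deg[6]=1.
Step 2: smallest deg-1 vertex = 6, p_2 = 3. Add edge {3,6}. Now deg[6]=0, deg[3]=1.
Step 3: smallest deg-1 vertex = 3, p_3 = 8. Add edge {3,8}. Now deg[3]=0, deg[8]=2.
Step 4: smallest deg-1 vertex = 7, p_4 = 5. Add edge {5,7}. Now deg[7]=0, deg[5]=2.
Step 5: smallest deg-1 vertex = 9, p_5 = 4. Add edge {4,9}. Now deg[9]=0, deg[4]=1.
Step 6: smallest deg-1 vertex = 4, p_6 = 5. Add edge {4,5}. Now deg[4]=0, deg[5]=1.
Step 7: smallest deg-1 vertex = 5, p_7 = 8. Add edge {5,8}. Now deg[5]=0, deg[8]=1.
Step 8: smallest deg-1 vertex = 8, p_8 = 2. Add edge {2,8}. Now deg[8]=0, deg[2]=1.
Final: two remaining deg-1 vertices are 2, 10. Add edge {2,10}.

Answer: 1 6
3 6
3 8
5 7
4 9
4 5
5 8
2 8
2 10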